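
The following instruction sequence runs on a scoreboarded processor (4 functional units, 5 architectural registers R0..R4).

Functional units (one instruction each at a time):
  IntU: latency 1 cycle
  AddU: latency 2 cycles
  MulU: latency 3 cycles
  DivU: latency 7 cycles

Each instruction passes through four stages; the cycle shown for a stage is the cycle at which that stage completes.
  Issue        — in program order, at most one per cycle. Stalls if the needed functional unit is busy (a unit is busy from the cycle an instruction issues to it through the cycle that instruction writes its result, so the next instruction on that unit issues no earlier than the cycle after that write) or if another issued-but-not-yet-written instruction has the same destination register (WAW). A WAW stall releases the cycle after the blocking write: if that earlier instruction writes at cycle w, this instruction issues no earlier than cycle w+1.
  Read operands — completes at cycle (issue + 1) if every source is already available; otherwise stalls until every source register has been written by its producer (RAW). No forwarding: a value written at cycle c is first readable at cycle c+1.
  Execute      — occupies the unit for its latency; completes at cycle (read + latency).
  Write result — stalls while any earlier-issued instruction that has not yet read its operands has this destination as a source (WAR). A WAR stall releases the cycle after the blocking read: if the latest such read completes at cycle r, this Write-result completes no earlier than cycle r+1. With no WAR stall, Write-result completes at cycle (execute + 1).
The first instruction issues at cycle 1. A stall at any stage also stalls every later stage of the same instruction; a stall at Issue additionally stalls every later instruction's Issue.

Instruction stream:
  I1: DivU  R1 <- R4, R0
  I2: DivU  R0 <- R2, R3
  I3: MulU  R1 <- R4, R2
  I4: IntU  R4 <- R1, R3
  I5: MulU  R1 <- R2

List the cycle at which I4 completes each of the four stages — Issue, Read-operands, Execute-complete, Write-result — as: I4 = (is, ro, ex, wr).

c1: I1 dispatched to DivU
c2: I1 operands ready
c9: I1 complete
c10: R1←I1
c11: I2 dispatched to DivU
c12: I2 operands ready · I3 dispatched to MulU
c13: I3 operands ready · I4 dispatched to IntU
c16: I3 complete
c17: R1←I3
c18: I4 operands ready · I5 dispatched to MulU
c19: I2 complete · I4 complete · I5 operands ready
c20: R0←I2 · R4←I4
c22: I5 complete
c23: R1←I5

I4 = (13, 18, 19, 20)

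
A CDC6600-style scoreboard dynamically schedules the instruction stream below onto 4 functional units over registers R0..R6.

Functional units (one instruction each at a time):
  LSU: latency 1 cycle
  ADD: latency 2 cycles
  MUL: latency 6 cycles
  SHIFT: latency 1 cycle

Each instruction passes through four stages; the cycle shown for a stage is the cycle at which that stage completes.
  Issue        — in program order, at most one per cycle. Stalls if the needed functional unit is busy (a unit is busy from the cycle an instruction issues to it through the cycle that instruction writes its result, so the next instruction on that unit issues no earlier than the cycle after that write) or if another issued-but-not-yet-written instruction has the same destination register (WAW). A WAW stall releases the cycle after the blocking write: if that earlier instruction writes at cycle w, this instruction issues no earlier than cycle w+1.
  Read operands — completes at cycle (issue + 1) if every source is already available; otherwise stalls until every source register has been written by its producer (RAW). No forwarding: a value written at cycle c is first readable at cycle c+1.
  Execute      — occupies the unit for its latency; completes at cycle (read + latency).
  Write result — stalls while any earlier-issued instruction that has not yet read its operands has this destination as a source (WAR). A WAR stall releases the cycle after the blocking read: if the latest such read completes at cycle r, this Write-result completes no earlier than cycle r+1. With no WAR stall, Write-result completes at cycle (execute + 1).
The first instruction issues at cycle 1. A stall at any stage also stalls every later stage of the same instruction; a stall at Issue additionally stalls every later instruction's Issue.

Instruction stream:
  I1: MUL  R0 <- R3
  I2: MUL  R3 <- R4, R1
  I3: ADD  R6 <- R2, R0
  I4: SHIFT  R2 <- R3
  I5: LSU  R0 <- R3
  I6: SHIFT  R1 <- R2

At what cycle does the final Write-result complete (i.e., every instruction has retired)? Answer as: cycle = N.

cycle = 25

1) issue 1, read 2, done 8, write 9
2) issue 10, read 11, done 17, write 18  <struct: MUL busy until I1 writes@9>
3) issue 11, read 12, done 14, write 15
4) issue 12, read 19, done 20, write 21  <RAW R3: wait I2 write@18>
5) issue 13, read 19, done 20, write 21  <RAW R3: wait I2 write@18>
6) issue 22, read 23, done 24, write 25  <struct: SHIFT busy until I4 writes@21>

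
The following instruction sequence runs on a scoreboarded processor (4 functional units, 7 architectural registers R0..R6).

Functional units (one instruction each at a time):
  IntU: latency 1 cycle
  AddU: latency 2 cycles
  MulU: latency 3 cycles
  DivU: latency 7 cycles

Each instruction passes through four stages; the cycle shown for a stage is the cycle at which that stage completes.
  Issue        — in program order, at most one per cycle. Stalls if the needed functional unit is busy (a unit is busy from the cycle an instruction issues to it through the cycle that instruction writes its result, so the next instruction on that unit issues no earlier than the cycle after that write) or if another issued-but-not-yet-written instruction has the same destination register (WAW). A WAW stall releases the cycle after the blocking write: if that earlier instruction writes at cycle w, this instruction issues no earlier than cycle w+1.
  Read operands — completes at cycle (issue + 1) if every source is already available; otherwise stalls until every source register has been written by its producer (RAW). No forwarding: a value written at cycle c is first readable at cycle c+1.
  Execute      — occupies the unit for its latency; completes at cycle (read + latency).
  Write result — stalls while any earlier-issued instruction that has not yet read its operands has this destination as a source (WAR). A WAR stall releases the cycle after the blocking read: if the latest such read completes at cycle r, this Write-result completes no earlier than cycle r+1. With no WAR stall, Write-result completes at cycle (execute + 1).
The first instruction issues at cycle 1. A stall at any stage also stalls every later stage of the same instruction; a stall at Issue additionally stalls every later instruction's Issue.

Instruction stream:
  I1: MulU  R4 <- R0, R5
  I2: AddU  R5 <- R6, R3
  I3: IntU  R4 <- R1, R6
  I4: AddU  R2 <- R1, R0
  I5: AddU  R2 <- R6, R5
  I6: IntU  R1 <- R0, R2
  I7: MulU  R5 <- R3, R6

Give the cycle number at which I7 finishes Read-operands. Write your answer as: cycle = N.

[1] I1 dispatched to MulU
[2] I1 operands ready · I2 dispatched to AddU
[3] I2 operands ready
[5] I1 complete · I2 complete
[6] R4←I1 · R5←I2
[7] I3 dispatched to IntU
[8] I3 operands ready · I4 dispatched to AddU
[9] I3 complete · I4 operands ready
[10] R4←I3
[11] I4 complete
[12] R2←I4
[13] I5 dispatched to AddU
[14] I5 operands ready · I6 dispatched to IntU
[15] I7 dispatched to MulU
[16] I5 complete · I7 operands ready
[17] R2←I5
[18] I6 operands ready
[19] I6 complete · I7 complete
[20] R1←I6 · R5←I7

cycle = 16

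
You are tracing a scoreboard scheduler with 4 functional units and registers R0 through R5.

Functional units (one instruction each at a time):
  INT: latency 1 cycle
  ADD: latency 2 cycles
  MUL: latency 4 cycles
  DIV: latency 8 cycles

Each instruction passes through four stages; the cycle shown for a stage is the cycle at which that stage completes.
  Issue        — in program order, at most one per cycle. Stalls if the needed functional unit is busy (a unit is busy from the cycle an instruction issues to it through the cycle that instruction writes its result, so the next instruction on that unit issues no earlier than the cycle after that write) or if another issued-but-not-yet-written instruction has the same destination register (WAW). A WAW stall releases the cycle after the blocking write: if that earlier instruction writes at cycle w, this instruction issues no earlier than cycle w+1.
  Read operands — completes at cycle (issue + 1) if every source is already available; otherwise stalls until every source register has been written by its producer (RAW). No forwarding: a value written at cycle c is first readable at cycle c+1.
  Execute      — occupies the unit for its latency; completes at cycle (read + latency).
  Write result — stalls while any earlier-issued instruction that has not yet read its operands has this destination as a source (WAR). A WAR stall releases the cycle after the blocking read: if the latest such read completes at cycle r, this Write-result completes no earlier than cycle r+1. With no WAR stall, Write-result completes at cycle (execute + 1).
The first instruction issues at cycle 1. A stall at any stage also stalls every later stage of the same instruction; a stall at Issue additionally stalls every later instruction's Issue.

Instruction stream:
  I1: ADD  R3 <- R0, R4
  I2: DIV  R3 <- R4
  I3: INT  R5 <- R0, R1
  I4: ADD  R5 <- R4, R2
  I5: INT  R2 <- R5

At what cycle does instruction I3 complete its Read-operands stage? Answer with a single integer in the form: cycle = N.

cycle = 8

1) issue 1, read 2, done 4, write 5
2) issue 6, read 7, done 15, write 16  <WAW R3: wait I1 write@5>
3) issue 7, read 8, done 9, write 10
4) issue 11, read 12, done 14, write 15  <WAW R5: wait I3 write@10>
5) issue 12, read 16, done 17, write 18  <RAW R5: wait I4 write@15>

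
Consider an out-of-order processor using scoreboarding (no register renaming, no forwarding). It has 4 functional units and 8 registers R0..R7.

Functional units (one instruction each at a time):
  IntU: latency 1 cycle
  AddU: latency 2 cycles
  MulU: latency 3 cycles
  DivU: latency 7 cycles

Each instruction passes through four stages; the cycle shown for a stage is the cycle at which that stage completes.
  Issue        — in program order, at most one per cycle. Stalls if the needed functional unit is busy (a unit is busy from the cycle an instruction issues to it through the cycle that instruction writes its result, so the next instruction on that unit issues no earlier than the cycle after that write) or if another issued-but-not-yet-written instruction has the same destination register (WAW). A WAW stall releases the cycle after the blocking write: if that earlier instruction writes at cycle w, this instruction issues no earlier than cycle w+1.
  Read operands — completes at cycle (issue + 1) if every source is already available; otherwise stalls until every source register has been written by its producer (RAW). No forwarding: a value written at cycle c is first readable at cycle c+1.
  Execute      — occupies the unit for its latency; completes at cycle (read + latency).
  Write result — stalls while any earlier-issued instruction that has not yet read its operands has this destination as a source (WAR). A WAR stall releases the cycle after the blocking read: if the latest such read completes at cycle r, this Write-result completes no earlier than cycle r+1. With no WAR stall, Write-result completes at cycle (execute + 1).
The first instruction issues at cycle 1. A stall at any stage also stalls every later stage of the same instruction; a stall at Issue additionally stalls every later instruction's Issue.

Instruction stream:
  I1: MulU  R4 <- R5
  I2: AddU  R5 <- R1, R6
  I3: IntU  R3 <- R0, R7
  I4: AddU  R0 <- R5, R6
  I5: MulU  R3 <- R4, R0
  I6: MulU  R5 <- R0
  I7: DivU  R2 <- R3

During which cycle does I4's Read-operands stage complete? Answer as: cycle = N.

cycle = 8

cycle 1: I1→MulU
cycle 2: I1 RO · I2→AddU
cycle 3: I2 RO · I3→IntU
cycle 4: I3 RO
cycle 5: I1 EX · I2 EX · I3 EX
cycle 6: I1 WR R4 · I2 WR R5 · I3 WR R3
cycle 7: I4→AddU
cycle 8: I4 RO · I5→MulU
cycle 10: I4 EX
cycle 11: I4 WR R0
cycle 12: I5 RO
cycle 15: I5 EX
cycle 16: I5 WR R3
cycle 17: I6→MulU
cycle 18: I6 RO · I7→DivU
cycle 19: I7 RO
cycle 21: I6 EX
cycle 22: I6 WR R5
cycle 26: I7 EX
cycle 27: I7 WR R2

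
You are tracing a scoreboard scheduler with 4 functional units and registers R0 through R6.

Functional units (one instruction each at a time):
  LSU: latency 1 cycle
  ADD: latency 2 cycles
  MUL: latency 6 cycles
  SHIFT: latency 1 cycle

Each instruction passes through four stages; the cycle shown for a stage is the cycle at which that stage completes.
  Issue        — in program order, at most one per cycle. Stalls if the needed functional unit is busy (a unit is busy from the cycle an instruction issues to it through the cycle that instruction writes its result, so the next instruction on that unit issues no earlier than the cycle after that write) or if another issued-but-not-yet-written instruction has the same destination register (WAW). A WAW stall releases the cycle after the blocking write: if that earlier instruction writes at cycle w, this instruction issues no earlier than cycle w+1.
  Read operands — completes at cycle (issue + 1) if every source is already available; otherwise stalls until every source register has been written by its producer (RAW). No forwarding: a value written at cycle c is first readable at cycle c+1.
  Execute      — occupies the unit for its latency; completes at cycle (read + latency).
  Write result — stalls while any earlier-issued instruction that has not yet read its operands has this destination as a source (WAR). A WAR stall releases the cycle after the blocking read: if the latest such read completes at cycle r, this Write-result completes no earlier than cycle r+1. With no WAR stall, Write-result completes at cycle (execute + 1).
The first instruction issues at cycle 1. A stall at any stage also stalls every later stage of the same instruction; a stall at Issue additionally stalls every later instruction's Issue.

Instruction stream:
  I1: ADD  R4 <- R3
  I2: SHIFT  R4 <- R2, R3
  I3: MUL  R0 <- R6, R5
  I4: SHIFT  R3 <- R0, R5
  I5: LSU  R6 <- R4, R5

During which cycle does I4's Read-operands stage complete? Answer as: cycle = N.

c1: I1→ADD
c2: I1 RO
c4: I1 EX
c5: I1 WR R4
c6: I2→SHIFT
c7: I2 RO, I3→MUL
c8: I2 EX, I3 RO
c9: I2 WR R4
c10: I4→SHIFT
c11: I5→LSU
c12: I5 RO
c13: I5 EX
c14: I3 EX, I5 WR R6
c15: I3 WR R0
c16: I4 RO
c17: I4 EX
c18: I4 WR R3

cycle = 16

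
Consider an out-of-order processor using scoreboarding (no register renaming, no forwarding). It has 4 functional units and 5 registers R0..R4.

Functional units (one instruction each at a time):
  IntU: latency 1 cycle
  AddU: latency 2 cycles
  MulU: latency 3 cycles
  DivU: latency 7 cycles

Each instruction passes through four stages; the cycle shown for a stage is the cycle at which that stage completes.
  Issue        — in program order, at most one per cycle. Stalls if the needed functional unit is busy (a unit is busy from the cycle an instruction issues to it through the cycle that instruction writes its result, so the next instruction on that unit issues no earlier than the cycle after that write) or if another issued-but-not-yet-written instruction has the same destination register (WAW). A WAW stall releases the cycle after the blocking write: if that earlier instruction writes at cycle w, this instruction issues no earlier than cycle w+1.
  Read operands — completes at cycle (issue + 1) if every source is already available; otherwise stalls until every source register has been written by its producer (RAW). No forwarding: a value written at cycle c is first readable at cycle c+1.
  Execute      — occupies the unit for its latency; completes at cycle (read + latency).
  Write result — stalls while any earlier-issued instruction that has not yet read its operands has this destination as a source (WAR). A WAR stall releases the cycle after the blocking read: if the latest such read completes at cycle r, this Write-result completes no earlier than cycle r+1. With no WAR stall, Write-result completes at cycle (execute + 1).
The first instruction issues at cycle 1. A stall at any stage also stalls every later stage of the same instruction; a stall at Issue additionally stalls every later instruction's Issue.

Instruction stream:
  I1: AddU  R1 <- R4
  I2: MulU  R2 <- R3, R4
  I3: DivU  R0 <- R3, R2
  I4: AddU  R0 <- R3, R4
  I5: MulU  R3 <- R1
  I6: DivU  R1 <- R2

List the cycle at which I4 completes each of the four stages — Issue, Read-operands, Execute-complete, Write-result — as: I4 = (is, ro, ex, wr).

[I1] 1/2/4/5
[I2] 2/3/6/7
[I3] 3/8/15/16  (RAW R2: wait I2 write@7)
[I4] 17/18/20/21  (WAW R0: wait I3 write@16)
[I5] 18/19/22/23
[I6] 19/20/27/28

I4 = (17, 18, 20, 21)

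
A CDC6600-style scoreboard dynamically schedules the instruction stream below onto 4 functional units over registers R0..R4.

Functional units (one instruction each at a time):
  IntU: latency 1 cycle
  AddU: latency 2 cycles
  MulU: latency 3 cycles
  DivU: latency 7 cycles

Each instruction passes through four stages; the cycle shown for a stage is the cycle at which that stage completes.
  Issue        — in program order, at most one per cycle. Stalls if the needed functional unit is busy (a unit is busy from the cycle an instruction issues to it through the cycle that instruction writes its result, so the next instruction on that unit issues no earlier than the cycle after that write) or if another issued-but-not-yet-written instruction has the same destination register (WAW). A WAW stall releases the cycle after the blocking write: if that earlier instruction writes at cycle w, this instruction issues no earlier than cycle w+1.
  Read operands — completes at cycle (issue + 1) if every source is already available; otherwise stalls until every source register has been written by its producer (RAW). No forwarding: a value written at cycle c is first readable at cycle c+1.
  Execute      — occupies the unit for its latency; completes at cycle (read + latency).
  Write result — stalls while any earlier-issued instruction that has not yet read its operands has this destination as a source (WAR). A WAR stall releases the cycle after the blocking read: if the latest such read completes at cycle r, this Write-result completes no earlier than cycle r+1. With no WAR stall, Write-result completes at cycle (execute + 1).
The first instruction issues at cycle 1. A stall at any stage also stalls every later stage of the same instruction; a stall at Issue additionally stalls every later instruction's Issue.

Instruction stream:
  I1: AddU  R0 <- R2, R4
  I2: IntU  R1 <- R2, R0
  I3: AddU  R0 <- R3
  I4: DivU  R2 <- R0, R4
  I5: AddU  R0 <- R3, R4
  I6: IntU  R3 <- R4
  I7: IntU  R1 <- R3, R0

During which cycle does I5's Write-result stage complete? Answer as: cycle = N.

cycle = 15

I1: IS=1 RO=2 EX=4 WR=5
I2: IS=2 RO=6 EX=7 WR=8  [RAW R0: wait I1 write@5]
I3: IS=6 RO=7 EX=9 WR=10  [struct: AddU busy until I1 writes@5]
I4: IS=7 RO=11 EX=18 WR=19  [RAW R0: wait I3 write@10]
I5: IS=11 RO=12 EX=14 WR=15  [struct: AddU busy until I3 writes@10]
I6: IS=12 RO=13 EX=14 WR=15
I7: IS=16 RO=17 EX=18 WR=19  [struct: IntU busy until I6 writes@15]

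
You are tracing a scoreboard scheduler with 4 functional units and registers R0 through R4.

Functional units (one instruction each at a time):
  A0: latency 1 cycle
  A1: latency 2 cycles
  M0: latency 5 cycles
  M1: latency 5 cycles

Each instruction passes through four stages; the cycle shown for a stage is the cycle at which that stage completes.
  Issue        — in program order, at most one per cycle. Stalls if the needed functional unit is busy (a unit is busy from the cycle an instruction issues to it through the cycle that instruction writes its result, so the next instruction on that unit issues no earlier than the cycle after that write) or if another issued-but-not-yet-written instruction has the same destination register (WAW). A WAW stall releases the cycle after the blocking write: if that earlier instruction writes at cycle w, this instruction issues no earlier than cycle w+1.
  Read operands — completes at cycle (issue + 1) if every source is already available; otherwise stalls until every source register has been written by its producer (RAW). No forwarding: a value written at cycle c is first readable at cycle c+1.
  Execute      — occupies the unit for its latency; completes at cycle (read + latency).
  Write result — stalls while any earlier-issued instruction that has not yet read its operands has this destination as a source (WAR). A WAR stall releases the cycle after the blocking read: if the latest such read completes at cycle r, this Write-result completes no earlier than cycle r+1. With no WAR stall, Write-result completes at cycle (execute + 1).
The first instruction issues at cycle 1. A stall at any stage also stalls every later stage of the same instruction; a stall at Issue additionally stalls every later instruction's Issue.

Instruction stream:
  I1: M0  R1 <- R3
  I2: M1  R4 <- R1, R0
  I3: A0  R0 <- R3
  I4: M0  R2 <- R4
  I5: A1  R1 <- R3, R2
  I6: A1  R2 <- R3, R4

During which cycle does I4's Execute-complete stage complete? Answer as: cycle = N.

I1: IS=1 RO=2 EX=7 WR=8
I2: IS=2 RO=9 EX=14 WR=15  [RAW R1: wait I1 write@8]
I3: IS=3 RO=4 EX=5 WR=10  [WAR R0: wait I2 read@9]
I4: IS=9 RO=16 EX=21 WR=22  [struct: M0 busy until I1 writes@8; RAW R4: wait I2 write@15]
I5: IS=10 RO=23 EX=25 WR=26  [RAW R2: wait I4 write@22]
I6: IS=27 RO=28 EX=30 WR=31  [struct: A1 busy until I5 writes@26]

cycle = 21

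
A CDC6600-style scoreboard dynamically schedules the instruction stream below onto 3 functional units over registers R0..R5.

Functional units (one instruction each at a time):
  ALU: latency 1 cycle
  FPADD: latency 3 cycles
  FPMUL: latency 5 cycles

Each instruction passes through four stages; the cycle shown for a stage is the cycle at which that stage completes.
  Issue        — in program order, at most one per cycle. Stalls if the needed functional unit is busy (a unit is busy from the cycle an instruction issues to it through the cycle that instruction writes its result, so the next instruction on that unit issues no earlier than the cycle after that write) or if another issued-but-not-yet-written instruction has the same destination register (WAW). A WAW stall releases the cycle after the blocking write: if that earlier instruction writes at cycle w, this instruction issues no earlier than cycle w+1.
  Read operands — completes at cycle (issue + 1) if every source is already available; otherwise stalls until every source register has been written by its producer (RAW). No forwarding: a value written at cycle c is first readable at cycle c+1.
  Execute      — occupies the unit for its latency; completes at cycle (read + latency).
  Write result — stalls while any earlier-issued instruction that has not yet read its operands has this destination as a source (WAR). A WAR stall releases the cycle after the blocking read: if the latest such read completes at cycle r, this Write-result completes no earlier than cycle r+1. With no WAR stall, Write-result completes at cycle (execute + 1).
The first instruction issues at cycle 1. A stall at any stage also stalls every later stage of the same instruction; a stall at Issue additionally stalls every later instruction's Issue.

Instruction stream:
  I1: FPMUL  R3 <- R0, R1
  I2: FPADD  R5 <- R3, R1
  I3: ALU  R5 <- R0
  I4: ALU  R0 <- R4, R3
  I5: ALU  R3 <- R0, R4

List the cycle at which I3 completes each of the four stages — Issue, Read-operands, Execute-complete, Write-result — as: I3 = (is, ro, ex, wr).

I3 = (14, 15, 16, 17)

I1: IS=1 RO=2 EX=7 WR=8
I2: IS=2 RO=9 EX=12 WR=13  [RAW R3: wait I1 write@8]
I3: IS=14 RO=15 EX=16 WR=17  [WAW R5: wait I2 write@13]
I4: IS=18 RO=19 EX=20 WR=21  [struct: ALU busy until I3 writes@17]
I5: IS=22 RO=23 EX=24 WR=25  [struct: ALU busy until I4 writes@21]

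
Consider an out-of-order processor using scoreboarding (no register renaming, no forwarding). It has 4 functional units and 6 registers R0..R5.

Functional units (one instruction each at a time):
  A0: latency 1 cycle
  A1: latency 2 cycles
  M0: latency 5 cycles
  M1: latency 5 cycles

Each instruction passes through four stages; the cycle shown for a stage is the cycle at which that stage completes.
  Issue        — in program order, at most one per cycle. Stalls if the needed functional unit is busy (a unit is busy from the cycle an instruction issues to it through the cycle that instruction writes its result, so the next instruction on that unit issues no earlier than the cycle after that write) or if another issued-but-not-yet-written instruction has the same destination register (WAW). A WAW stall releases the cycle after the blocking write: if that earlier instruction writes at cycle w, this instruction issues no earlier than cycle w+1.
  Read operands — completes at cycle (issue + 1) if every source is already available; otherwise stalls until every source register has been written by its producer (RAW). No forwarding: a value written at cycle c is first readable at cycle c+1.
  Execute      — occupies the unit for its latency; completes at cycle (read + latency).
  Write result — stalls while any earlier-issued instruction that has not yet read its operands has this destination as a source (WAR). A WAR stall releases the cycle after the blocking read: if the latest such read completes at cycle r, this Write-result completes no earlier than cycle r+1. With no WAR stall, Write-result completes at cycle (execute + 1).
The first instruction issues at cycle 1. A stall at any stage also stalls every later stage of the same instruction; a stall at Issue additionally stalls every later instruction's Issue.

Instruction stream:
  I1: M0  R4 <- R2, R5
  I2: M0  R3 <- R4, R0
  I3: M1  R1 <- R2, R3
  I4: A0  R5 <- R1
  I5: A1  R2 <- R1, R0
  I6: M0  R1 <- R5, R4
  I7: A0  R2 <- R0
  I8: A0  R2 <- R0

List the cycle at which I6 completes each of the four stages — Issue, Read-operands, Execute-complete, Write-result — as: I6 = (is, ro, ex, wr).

I6 = (24, 27, 32, 33)

I1 -> (1, 2, 7, 8)
I2 -> (9, 10, 15, 16)  // struct: M0 busy until I1 writes@8
I3 -> (10, 17, 22, 23)  // RAW R3: wait I2 write@16
I4 -> (11, 24, 25, 26)  // RAW R1: wait I3 write@23
I5 -> (12, 24, 26, 27)  // RAW R1: wait I3 write@23
I6 -> (24, 27, 32, 33)  // WAW R1: wait I3 write@23, RAW R5: wait I4 write@26
I7 -> (28, 29, 30, 31)  // WAW R2: wait I5 write@27
I8 -> (32, 33, 34, 35)  // struct: A0 busy until I7 writes@31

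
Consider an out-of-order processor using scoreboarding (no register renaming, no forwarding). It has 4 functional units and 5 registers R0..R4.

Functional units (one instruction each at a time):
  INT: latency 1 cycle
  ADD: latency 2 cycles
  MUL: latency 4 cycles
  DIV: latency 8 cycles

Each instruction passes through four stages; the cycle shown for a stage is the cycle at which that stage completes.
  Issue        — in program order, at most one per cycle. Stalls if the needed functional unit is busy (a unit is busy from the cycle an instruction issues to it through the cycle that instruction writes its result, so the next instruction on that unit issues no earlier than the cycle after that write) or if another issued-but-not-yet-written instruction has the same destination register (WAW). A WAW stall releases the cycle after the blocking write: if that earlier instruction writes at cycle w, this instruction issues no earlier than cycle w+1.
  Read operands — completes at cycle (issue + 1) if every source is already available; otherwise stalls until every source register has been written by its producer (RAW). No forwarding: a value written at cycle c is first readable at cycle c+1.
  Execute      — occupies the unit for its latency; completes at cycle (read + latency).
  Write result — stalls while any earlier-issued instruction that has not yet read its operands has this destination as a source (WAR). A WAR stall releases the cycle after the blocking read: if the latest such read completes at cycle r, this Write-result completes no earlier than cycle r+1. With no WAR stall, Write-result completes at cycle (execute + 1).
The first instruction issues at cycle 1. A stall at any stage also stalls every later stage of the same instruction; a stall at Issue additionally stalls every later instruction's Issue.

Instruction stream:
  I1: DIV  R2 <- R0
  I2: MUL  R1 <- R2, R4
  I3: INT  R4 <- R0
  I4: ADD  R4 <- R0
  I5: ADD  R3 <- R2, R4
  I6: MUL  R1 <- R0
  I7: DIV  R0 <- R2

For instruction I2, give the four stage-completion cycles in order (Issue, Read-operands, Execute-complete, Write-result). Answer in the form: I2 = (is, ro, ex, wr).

I2 = (2, 12, 16, 17)

[1] I1 issues→DIV
[2] I1 reads | I2 issues→MUL
[3] I3 issues→INT
[4] I3 reads
[5] I3 exec-done
[10] I1 exec-done
[11] I1 writes R2
[12] I2 reads
[13] I3 writes R4
[14] I4 issues→ADD
[15] I4 reads
[16] I2 exec-done
[17] I2 writes R1 | I4 exec-done
[18] I4 writes R4
[19] I5 issues→ADD
[20] I5 reads | I6 issues→MUL
[21] I6 reads | I7 issues→DIV
[22] I5 exec-done | I7 reads
[23] I5 writes R3
[25] I6 exec-done
[26] I6 writes R1
[30] I7 exec-done
[31] I7 writes R0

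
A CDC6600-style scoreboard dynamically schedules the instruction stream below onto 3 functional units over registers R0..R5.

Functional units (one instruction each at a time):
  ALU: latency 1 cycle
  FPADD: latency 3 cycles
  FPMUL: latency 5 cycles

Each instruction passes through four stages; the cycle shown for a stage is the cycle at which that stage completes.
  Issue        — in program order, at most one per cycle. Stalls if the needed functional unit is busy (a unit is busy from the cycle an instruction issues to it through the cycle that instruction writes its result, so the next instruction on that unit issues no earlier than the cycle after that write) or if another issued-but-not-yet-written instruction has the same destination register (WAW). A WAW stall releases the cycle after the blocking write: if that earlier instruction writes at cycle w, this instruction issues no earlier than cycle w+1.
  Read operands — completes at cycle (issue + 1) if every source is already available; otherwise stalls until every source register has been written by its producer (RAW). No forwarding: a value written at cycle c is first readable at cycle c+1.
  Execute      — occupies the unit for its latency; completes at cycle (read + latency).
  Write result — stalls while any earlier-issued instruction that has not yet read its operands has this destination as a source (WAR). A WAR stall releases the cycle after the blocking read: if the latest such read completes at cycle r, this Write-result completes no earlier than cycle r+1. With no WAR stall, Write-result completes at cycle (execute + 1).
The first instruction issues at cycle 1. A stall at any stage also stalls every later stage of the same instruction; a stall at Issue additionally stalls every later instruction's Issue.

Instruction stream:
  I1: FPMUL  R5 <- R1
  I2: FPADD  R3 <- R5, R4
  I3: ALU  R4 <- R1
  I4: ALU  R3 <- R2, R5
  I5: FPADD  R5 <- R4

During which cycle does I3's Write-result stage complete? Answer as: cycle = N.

cycle 1: I1→FPMUL
cycle 2: I1 RO; I2→FPADD
cycle 3: I3→ALU
cycle 4: I3 RO
cycle 5: I3 EX
cycle 7: I1 EX
cycle 8: I1 WR R5
cycle 9: I2 RO
cycle 10: I3 WR R4
cycle 12: I2 EX
cycle 13: I2 WR R3
cycle 14: I4→ALU
cycle 15: I4 RO; I5→FPADD
cycle 16: I4 EX; I5 RO
cycle 17: I4 WR R3
cycle 19: I5 EX
cycle 20: I5 WR R5

cycle = 10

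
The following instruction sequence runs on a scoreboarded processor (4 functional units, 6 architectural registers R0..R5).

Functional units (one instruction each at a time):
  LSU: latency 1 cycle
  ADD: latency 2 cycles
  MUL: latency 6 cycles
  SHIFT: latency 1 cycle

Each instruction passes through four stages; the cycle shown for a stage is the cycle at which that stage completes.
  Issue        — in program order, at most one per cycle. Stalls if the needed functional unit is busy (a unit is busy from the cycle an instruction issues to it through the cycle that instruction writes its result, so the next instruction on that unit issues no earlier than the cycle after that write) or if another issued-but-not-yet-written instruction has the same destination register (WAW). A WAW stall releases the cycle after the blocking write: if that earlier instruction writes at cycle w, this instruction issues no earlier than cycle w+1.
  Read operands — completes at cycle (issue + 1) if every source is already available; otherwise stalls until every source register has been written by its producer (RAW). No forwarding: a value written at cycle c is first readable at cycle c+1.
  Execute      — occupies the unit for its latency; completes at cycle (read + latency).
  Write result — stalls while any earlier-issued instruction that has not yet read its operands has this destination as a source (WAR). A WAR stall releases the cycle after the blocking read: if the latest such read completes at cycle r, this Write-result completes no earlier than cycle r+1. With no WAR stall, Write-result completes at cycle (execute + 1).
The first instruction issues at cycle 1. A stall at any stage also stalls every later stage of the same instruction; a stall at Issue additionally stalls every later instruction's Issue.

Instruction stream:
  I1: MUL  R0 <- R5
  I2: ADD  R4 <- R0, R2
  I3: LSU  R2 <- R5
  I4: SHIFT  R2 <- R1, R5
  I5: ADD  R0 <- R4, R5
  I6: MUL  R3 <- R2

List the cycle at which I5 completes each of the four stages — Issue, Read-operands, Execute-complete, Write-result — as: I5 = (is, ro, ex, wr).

I5 = (14, 15, 17, 18)

I1  is:1  ro:2  ex:8  wr:9
I2  is:2  ro:10  ex:12  wr:13  — RAW R0: wait I1 write@9
I3  is:3  ro:4  ex:5  wr:11  — WAR R2: wait I2 read@10
I4  is:12  ro:13  ex:14  wr:15  — WAW R2: wait I3 write@11
I5  is:14  ro:15  ex:17  wr:18  — struct: ADD busy until I2 writes@13
I6  is:15  ro:16  ex:22  wr:23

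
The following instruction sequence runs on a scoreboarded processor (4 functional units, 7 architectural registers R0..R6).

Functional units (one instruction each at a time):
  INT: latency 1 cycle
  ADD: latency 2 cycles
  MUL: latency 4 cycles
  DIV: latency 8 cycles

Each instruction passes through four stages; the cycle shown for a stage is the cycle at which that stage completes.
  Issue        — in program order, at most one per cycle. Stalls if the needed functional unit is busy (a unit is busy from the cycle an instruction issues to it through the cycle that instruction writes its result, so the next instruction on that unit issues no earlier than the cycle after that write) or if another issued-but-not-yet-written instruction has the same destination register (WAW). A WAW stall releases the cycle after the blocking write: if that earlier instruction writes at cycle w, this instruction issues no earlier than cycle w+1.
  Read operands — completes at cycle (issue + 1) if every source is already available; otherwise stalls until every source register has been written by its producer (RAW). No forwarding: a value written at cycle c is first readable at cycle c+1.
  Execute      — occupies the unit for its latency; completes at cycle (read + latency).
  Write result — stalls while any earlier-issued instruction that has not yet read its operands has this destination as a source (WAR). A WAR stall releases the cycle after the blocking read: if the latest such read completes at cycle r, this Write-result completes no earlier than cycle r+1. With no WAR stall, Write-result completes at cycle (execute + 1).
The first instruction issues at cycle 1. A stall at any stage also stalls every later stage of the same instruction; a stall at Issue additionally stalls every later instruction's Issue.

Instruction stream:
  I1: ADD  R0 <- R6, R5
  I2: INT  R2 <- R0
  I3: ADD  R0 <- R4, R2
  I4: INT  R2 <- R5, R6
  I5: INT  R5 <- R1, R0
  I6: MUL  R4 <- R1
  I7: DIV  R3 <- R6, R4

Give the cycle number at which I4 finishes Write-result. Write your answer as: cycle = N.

1) issue 1, read 2, done 4, write 5
2) issue 2, read 6, done 7, write 8  <RAW R0: wait I1 write@5>
3) issue 6, read 9, done 11, write 12  <struct: ADD busy until I1 writes@5 / RAW R2: wait I2 write@8>
4) issue 9, read 10, done 11, write 12  <struct: INT busy until I2 writes@8>
5) issue 13, read 14, done 15, write 16  <struct: INT busy until I4 writes@12>
6) issue 14, read 15, done 19, write 20
7) issue 15, read 21, done 29, write 30  <RAW R4: wait I6 write@20>

cycle = 12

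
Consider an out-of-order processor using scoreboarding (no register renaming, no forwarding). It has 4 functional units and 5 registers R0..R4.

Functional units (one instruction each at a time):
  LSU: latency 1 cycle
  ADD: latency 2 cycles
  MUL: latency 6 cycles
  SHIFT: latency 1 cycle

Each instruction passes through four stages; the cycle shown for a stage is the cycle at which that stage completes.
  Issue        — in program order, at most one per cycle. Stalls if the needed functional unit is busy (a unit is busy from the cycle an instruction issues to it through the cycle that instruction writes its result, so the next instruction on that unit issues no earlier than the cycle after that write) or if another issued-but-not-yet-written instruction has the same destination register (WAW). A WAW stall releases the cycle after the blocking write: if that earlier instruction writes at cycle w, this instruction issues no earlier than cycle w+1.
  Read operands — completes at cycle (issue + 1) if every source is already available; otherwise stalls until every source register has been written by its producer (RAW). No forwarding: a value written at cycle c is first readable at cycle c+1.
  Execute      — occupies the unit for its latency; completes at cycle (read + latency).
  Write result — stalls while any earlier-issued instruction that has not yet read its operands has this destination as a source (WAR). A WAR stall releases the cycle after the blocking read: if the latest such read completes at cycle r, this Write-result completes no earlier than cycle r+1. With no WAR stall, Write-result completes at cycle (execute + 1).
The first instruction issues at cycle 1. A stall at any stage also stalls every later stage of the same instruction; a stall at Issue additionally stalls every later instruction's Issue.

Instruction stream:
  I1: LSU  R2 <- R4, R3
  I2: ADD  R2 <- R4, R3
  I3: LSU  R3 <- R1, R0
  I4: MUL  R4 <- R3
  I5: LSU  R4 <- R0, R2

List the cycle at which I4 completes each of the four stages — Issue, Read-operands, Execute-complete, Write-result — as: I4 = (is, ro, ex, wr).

I4 = (7, 10, 16, 17)

I1 -> (1, 2, 3, 4)
I2 -> (5, 6, 8, 9)  // WAW R2: wait I1 write@4
I3 -> (6, 7, 8, 9)
I4 -> (7, 10, 16, 17)  // RAW R3: wait I3 write@9
I5 -> (18, 19, 20, 21)  // WAW R4: wait I4 write@17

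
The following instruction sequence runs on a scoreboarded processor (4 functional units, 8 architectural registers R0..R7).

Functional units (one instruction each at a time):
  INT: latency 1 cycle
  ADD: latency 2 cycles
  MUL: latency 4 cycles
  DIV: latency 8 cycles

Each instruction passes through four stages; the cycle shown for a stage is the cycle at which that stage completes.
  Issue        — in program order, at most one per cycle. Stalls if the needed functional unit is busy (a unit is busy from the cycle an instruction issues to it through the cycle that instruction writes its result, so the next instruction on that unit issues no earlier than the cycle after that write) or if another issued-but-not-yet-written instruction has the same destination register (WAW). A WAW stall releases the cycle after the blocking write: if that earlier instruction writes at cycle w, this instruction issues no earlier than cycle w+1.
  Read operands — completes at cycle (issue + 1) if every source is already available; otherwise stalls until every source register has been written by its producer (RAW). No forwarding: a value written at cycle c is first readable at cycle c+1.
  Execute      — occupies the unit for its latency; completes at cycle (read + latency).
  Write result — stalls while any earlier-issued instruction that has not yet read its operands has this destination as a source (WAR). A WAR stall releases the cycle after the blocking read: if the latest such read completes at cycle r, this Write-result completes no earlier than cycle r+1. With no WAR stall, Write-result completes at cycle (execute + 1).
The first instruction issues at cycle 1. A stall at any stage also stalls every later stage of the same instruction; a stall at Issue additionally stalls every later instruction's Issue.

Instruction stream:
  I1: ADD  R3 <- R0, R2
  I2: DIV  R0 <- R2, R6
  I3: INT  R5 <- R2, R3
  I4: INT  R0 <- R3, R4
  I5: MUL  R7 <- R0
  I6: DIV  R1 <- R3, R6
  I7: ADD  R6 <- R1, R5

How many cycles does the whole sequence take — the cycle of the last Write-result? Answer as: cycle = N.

1) issue 1, read 2, done 4, write 5
2) issue 2, read 3, done 11, write 12
3) issue 3, read 6, done 7, write 8  <RAW R3: wait I1 write@5>
4) issue 13, read 14, done 15, write 16  <WAW R0: wait I2 write@12>
5) issue 14, read 17, done 21, write 22  <RAW R0: wait I4 write@16>
6) issue 15, read 16, done 24, write 25
7) issue 16, read 26, done 28, write 29  <RAW R1: wait I6 write@25>

cycle = 29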